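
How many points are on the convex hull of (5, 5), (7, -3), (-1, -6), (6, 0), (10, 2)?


Convex hull vertices (CCW): (-1, -6), (7, -3), (10, 2), (5, 5)
Count = 4

4


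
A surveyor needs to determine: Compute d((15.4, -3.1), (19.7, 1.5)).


dx=4.3, dy=4.6
d^2 = 4.3^2 + 4.6^2 = 39.65
d = sqrt(39.65) = 6.2968

6.2968


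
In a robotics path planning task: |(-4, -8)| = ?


|u| = sqrt((-4)^2 + (-8)^2) = sqrt(80) = 8.9443

8.9443


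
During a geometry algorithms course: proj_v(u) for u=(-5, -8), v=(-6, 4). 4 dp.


u.v = -2, |v| = sqrt(52) = 7.2111
Scalar projection = u.v / |v| = -2 / sqrt(52) = -0.2774

-0.2774


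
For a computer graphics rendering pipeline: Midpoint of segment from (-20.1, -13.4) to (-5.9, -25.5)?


M = (((-20.1)+(-5.9))/2, ((-13.4)+(-25.5))/2)
= (-13, -19.45)

(-13, -19.45)


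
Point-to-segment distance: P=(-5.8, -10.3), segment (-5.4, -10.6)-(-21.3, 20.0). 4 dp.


Project P onto AB: t = 0.0131 (clamped to [0,1])
Closest point on segment: (-5.6078, -10.2001)
Distance: 0.2166

0.2166


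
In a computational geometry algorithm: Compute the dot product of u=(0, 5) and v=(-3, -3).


u . v = u_x*v_x + u_y*v_y = 0*(-3) + 5*(-3)
= 0 + (-15) = -15

-15


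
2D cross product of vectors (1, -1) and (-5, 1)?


u x v = u_x*v_y - u_y*v_x = 1*1 - (-1)*(-5)
= 1 - 5 = -4

-4


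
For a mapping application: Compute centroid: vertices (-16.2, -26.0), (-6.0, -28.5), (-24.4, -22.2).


Centroid = ((x_A+x_B+x_C)/3, (y_A+y_B+y_C)/3)
= (((-16.2)+(-6)+(-24.4))/3, ((-26)+(-28.5)+(-22.2))/3)
= (-15.5333, -25.5667)

(-15.5333, -25.5667)


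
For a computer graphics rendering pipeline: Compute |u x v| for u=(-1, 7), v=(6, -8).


|u x v| = |(-1)*(-8) - 7*6|
= |8 - 42| = 34

34


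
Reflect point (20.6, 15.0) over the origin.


Reflection over origin: (x,y) -> (-x,-y)
(20.6, 15) -> (-20.6, -15)

(-20.6, -15)


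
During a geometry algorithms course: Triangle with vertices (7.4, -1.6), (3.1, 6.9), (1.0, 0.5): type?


Side lengths squared: AB^2=90.74, BC^2=45.37, CA^2=45.37
Sorted: [45.37, 45.37, 90.74]
By sides: Isosceles, By angles: Right

Isosceles, Right


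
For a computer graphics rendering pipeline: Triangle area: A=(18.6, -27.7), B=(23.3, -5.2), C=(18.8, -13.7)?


Area = |x_A(y_B-y_C) + x_B(y_C-y_A) + x_C(y_A-y_B)|/2
= |158.1 + 326.2 + (-423)|/2
= 61.3/2 = 30.65

30.65


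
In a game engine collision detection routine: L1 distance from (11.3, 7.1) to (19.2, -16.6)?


|11.3-19.2| + |7.1-(-16.6)| = 7.9 + 23.7 = 31.6

31.6


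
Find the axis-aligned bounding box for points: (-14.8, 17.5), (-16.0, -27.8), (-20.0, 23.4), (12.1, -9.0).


x range: [-20, 12.1]
y range: [-27.8, 23.4]
Bounding box: (-20,-27.8) to (12.1,23.4)

(-20,-27.8) to (12.1,23.4)


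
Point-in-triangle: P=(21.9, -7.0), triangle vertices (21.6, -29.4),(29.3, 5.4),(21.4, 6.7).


Cross products: AB x AP = 162.04, BC x BP = 107.58, CA x CP = 15.31
All same sign? yes

Yes, inside


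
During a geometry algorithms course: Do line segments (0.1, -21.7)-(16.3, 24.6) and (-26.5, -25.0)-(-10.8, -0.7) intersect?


Cross products: d1=-594.57, d2=-261.32, d3=1178.12, d4=844.87
d1*d2 < 0 and d3*d4 < 0? no

No, they don't intersect


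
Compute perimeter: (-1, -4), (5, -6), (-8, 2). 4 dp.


Sides: (-1, -4)->(5, -6): sqrt(40) = 6.324555, (5, -6)->(-8, 2): sqrt(233) = 15.264338, (-8, 2)->(-1, -4): sqrt(85) = 9.219544
Sum = 30.808437
Perimeter = 30.8084

30.8084


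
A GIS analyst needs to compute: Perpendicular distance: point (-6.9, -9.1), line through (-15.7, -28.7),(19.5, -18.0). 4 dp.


|cross product| = 595.76
|line direction| = sqrt(1353.53) = 36.7904
Distance = 595.76/sqrt(1353.53) = 16.1934

16.1934


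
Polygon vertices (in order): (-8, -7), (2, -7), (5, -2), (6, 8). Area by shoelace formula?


Shoelace sum: ((-8)*(-7) - 2*(-7)) + (2*(-2) - 5*(-7)) + (5*8 - 6*(-2)) + (6*(-7) - (-8)*8)
= 175
Area = |175|/2 = 87.5

87.5


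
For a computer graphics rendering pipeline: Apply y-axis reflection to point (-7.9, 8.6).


Reflection over y-axis: (x,y) -> (-x,y)
(-7.9, 8.6) -> (7.9, 8.6)

(7.9, 8.6)


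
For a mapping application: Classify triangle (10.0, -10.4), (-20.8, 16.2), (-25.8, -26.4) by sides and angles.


Side lengths squared: AB^2=1656.2, BC^2=1839.76, CA^2=1537.64
Sorted: [1537.64, 1656.2, 1839.76]
By sides: Scalene, By angles: Acute

Scalene, Acute


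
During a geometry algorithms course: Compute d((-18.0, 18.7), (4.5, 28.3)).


dx=22.5, dy=9.6
d^2 = 22.5^2 + 9.6^2 = 598.41
d = sqrt(598.41) = 24.4624

24.4624


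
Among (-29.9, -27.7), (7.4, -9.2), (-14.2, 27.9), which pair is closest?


d(P0,P1) = 41.6358, d(P0,P2) = 57.7741, d(P1,P2) = 42.9298
Closest: P0 and P1

Closest pair: (-29.9, -27.7) and (7.4, -9.2), distance = 41.6358


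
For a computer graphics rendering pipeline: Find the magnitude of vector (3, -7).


|u| = sqrt(3^2 + (-7)^2) = sqrt(58) = 7.6158

7.6158


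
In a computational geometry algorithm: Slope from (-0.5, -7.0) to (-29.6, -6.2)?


slope = (y2-y1)/(x2-x1) = ((-6.2)-(-7))/((-29.6)-(-0.5)) = 0.8/(-29.1) = -0.0275

-0.0275


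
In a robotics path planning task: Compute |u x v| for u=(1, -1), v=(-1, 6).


|u x v| = |1*6 - (-1)*(-1)|
= |6 - 1| = 5

5


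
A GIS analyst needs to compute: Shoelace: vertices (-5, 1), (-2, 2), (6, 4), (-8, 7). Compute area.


Shoelace sum: ((-5)*2 - (-2)*1) + ((-2)*4 - 6*2) + (6*7 - (-8)*4) + ((-8)*1 - (-5)*7)
= 73
Area = |73|/2 = 36.5

36.5


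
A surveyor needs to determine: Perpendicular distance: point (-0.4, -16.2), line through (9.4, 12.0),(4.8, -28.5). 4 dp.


|cross product| = 267.18
|line direction| = sqrt(1661.41) = 40.7604
Distance = 267.18/sqrt(1661.41) = 6.5549

6.5549


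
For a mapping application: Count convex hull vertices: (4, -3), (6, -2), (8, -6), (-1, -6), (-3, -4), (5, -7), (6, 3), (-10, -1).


Convex hull vertices (CCW): (-10, -1), (-1, -6), (5, -7), (8, -6), (6, 3)
Count = 5

5


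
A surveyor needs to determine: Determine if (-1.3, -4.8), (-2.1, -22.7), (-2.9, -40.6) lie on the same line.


Cross product: ((-2.1)-(-1.3))*((-40.6)-(-4.8)) - ((-22.7)-(-4.8))*((-2.9)-(-1.3))
= 0

Yes, collinear


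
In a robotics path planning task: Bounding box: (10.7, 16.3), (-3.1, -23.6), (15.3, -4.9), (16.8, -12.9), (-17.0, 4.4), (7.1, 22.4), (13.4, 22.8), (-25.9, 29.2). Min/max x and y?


x range: [-25.9, 16.8]
y range: [-23.6, 29.2]
Bounding box: (-25.9,-23.6) to (16.8,29.2)

(-25.9,-23.6) to (16.8,29.2)


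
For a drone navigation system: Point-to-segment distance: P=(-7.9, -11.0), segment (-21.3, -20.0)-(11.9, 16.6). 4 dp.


Project P onto AB: t = 0.3171 (clamped to [0,1])
Closest point on segment: (-10.7725, -8.3944)
Distance: 3.8782

3.8782


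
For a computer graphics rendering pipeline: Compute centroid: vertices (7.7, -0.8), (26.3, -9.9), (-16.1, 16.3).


Centroid = ((x_A+x_B+x_C)/3, (y_A+y_B+y_C)/3)
= ((7.7+26.3+(-16.1))/3, ((-0.8)+(-9.9)+16.3)/3)
= (5.9667, 1.8667)

(5.9667, 1.8667)


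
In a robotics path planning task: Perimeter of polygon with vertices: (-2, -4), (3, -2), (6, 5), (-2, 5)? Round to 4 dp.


Sides: (-2, -4)->(3, -2): sqrt(29) = 5.385165, (3, -2)->(6, 5): sqrt(58) = 7.615773, (6, 5)->(-2, 5): sqrt(64) = 8, (-2, 5)->(-2, -4): sqrt(81) = 9
Sum = 30.000938
Perimeter = 30.0009

30.0009


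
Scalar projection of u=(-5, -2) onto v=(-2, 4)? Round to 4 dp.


u.v = 2, |v| = sqrt(20) = 4.4721
Scalar projection = u.v / |v| = 2 / sqrt(20) = 0.4472

0.4472


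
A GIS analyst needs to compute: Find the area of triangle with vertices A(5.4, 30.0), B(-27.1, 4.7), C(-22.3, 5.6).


Area = |x_A(y_B-y_C) + x_B(y_C-y_A) + x_C(y_A-y_B)|/2
= |(-4.86) + 661.24 + (-564.19)|/2
= 92.19/2 = 46.095

46.095


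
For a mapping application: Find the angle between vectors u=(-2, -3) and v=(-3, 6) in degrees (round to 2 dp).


u.v = -12, |u| = sqrt(13) = 3.6056, |v| = sqrt(45) = 6.7082
cos(theta) = u.v/(|u||v|) = -12/sqrt(585) = -0.496139
theta = acos(-0.496139) = 119.74 degrees

119.74 degrees


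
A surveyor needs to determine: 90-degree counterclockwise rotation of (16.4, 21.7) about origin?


90° CCW: (x,y) -> (-y, x)
(16.4,21.7) -> (-21.7, 16.4)

(-21.7, 16.4)


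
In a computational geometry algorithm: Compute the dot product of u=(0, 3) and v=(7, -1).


u . v = u_x*v_x + u_y*v_y = 0*7 + 3*(-1)
= 0 + (-3) = -3

-3


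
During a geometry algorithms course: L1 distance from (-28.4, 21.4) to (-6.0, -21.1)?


|(-28.4)-(-6)| + |21.4-(-21.1)| = 22.4 + 42.5 = 64.9

64.9


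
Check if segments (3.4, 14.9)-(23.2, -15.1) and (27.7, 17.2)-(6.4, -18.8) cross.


Cross products: d1=-825.81, d2=525.99, d3=774.54, d4=-577.26
d1*d2 < 0 and d3*d4 < 0? yes

Yes, they intersect


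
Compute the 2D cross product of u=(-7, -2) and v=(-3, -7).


u x v = u_x*v_y - u_y*v_x = (-7)*(-7) - (-2)*(-3)
= 49 - 6 = 43

43


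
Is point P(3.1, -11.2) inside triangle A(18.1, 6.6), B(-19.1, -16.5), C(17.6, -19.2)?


Cross products: AB x AP = 315.66, BC x BP = 254.45, CA x CP = 378.1
All same sign? yes

Yes, inside


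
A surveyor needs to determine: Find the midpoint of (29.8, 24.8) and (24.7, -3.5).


M = ((29.8+24.7)/2, (24.8+(-3.5))/2)
= (27.25, 10.65)

(27.25, 10.65)


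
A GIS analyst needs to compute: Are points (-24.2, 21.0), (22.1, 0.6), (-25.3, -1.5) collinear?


Cross product: (22.1-(-24.2))*((-1.5)-21) - (0.6-21)*((-25.3)-(-24.2))
= -1064.19

No, not collinear


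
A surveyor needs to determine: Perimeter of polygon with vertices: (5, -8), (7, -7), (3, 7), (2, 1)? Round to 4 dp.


Sides: (5, -8)->(7, -7): sqrt(5) = 2.236068, (7, -7)->(3, 7): sqrt(212) = 14.56022, (3, 7)->(2, 1): sqrt(37) = 6.082763, (2, 1)->(5, -8): sqrt(90) = 9.486833
Sum = 32.365884
Perimeter = 32.3659

32.3659


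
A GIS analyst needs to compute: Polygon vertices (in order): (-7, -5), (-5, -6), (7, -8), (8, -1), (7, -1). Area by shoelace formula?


Shoelace sum: ((-7)*(-6) - (-5)*(-5)) + ((-5)*(-8) - 7*(-6)) + (7*(-1) - 8*(-8)) + (8*(-1) - 7*(-1)) + (7*(-5) - (-7)*(-1))
= 113
Area = |113|/2 = 56.5

56.5


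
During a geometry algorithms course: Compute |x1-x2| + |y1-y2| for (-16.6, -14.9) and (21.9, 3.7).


|(-16.6)-21.9| + |(-14.9)-3.7| = 38.5 + 18.6 = 57.1

57.1


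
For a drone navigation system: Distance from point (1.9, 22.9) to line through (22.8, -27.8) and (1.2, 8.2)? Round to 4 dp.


|cross product| = 342.72
|line direction| = sqrt(1762.56) = 41.9829
Distance = 342.72/sqrt(1762.56) = 8.1633

8.1633


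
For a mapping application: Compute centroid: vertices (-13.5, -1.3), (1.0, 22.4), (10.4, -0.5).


Centroid = ((x_A+x_B+x_C)/3, (y_A+y_B+y_C)/3)
= (((-13.5)+1+10.4)/3, ((-1.3)+22.4+(-0.5))/3)
= (-0.7, 6.8667)

(-0.7, 6.8667)


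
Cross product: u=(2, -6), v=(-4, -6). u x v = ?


u x v = u_x*v_y - u_y*v_x = 2*(-6) - (-6)*(-4)
= (-12) - 24 = -36

-36


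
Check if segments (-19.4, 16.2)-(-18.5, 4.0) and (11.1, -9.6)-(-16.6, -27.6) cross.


Cross products: d1=-1263.66, d2=-909.52, d3=348.88, d4=-5.26
d1*d2 < 0 and d3*d4 < 0? no

No, they don't intersect


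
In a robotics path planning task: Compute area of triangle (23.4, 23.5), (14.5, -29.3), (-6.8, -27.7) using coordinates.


Area = |x_A(y_B-y_C) + x_B(y_C-y_A) + x_C(y_A-y_B)|/2
= |(-37.44) + (-742.4) + (-359.04)|/2
= 1138.88/2 = 569.44

569.44


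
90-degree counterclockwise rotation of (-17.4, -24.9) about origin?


90° CCW: (x,y) -> (-y, x)
(-17.4,-24.9) -> (24.9, -17.4)

(24.9, -17.4)


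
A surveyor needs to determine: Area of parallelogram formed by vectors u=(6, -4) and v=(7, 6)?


|u x v| = |6*6 - (-4)*7|
= |36 - (-28)| = 64

64


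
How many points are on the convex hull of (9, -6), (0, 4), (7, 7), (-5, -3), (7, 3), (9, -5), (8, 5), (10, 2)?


Convex hull vertices (CCW): (-5, -3), (9, -6), (10, 2), (7, 7), (0, 4)
Count = 5

5


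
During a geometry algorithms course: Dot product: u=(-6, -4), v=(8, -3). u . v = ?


u . v = u_x*v_x + u_y*v_y = (-6)*8 + (-4)*(-3)
= (-48) + 12 = -36

-36


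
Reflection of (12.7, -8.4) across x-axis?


Reflection over x-axis: (x,y) -> (x,-y)
(12.7, -8.4) -> (12.7, 8.4)

(12.7, 8.4)


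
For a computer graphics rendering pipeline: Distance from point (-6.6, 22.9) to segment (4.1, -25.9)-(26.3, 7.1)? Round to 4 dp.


Project P onto AB: t = 0.8679 (clamped to [0,1])
Closest point on segment: (23.3671, 2.7403)
Distance: 36.117

36.117


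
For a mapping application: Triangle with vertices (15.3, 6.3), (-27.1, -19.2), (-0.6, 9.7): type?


Side lengths squared: AB^2=2448.01, BC^2=1537.46, CA^2=264.37
Sorted: [264.37, 1537.46, 2448.01]
By sides: Scalene, By angles: Obtuse

Scalene, Obtuse


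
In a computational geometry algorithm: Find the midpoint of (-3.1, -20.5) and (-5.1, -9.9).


M = (((-3.1)+(-5.1))/2, ((-20.5)+(-9.9))/2)
= (-4.1, -15.2)

(-4.1, -15.2)


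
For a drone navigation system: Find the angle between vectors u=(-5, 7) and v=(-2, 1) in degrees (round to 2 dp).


u.v = 17, |u| = sqrt(74) = 8.6023, |v| = sqrt(5) = 2.2361
cos(theta) = u.v/(|u||v|) = 17/sqrt(370) = 0.883788
theta = acos(0.883788) = 27.9 degrees

27.9 degrees


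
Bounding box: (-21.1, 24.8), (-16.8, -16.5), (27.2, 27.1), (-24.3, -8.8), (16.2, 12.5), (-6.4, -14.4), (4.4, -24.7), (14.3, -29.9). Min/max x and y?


x range: [-24.3, 27.2]
y range: [-29.9, 27.1]
Bounding box: (-24.3,-29.9) to (27.2,27.1)

(-24.3,-29.9) to (27.2,27.1)


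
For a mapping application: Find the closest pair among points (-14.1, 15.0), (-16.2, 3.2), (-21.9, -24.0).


d(P0,P1) = 11.9854, d(P0,P2) = 39.7724, d(P1,P2) = 27.7908
Closest: P0 and P1

Closest pair: (-14.1, 15.0) and (-16.2, 3.2), distance = 11.9854


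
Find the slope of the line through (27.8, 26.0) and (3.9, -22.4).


slope = (y2-y1)/(x2-x1) = ((-22.4)-26)/(3.9-27.8) = (-48.4)/(-23.9) = 2.0251

2.0251


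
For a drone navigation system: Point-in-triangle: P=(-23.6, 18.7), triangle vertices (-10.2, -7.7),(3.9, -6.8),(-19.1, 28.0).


Cross products: AB x AP = 384.3, BC x BP = 370.5, CA x CP = -243.42
All same sign? no

No, outside


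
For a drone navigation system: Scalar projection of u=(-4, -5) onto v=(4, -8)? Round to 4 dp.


u.v = 24, |v| = sqrt(80) = 8.9443
Scalar projection = u.v / |v| = 24 / sqrt(80) = 2.6833

2.6833


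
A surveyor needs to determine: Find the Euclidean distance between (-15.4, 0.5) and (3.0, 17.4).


dx=18.4, dy=16.9
d^2 = 18.4^2 + 16.9^2 = 624.17
d = sqrt(624.17) = 24.9834

24.9834


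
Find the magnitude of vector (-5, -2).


|u| = sqrt((-5)^2 + (-2)^2) = sqrt(29) = 5.3852

5.3852


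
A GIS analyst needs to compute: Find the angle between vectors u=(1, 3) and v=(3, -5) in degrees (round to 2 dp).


u.v = -12, |u| = sqrt(10) = 3.1623, |v| = sqrt(34) = 5.831
cos(theta) = u.v/(|u||v|) = -12/sqrt(340) = -0.650791
theta = acos(-0.650791) = 130.6 degrees

130.6 degrees


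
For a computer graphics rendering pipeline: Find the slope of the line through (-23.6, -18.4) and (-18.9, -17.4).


slope = (y2-y1)/(x2-x1) = ((-17.4)-(-18.4))/((-18.9)-(-23.6)) = 1/4.7 = 0.2128

0.2128


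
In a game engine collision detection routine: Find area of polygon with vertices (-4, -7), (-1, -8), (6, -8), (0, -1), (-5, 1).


Shoelace sum: ((-4)*(-8) - (-1)*(-7)) + ((-1)*(-8) - 6*(-8)) + (6*(-1) - 0*(-8)) + (0*1 - (-5)*(-1)) + ((-5)*(-7) - (-4)*1)
= 109
Area = |109|/2 = 54.5

54.5


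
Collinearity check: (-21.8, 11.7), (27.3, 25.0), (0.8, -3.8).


Cross product: (27.3-(-21.8))*((-3.8)-11.7) - (25-11.7)*(0.8-(-21.8))
= -1061.63

No, not collinear


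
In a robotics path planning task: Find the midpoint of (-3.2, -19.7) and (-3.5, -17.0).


M = (((-3.2)+(-3.5))/2, ((-19.7)+(-17))/2)
= (-3.35, -18.35)

(-3.35, -18.35)


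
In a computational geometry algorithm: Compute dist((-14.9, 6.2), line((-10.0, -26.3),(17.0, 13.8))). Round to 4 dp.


|cross product| = 1073.99
|line direction| = sqrt(2337.01) = 48.3426
Distance = 1073.99/sqrt(2337.01) = 22.2162

22.2162


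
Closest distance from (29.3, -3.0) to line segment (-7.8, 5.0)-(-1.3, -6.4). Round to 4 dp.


Project P onto AB: t = 1 (clamped to [0,1])
Closest point on segment: (-1.3, -6.4)
Distance: 30.7883

30.7883


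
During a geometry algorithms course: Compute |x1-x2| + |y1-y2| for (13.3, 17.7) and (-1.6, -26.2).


|13.3-(-1.6)| + |17.7-(-26.2)| = 14.9 + 43.9 = 58.8

58.8


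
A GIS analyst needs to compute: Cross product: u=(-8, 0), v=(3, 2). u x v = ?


u x v = u_x*v_y - u_y*v_x = (-8)*2 - 0*3
= (-16) - 0 = -16

-16


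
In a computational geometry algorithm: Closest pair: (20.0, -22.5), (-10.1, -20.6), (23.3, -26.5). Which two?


d(P0,P1) = 30.1599, d(P0,P2) = 5.1856, d(P1,P2) = 33.9171
Closest: P0 and P2

Closest pair: (20.0, -22.5) and (23.3, -26.5), distance = 5.1856


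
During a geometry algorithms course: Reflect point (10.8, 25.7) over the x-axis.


Reflection over x-axis: (x,y) -> (x,-y)
(10.8, 25.7) -> (10.8, -25.7)

(10.8, -25.7)


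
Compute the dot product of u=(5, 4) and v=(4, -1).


u . v = u_x*v_x + u_y*v_y = 5*4 + 4*(-1)
= 20 + (-4) = 16

16


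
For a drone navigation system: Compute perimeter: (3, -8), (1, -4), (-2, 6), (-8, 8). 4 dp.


Sides: (3, -8)->(1, -4): sqrt(20) = 4.472136, (1, -4)->(-2, 6): sqrt(109) = 10.440307, (-2, 6)->(-8, 8): sqrt(40) = 6.324555, (-8, 8)->(3, -8): sqrt(377) = 19.416488
Sum = 40.653486
Perimeter = 40.6535

40.6535


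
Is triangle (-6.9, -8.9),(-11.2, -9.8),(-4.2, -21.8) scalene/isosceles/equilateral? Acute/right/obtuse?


Side lengths squared: AB^2=19.3, BC^2=193, CA^2=173.7
Sorted: [19.3, 173.7, 193]
By sides: Scalene, By angles: Right

Scalene, Right


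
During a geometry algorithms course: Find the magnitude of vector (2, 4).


|u| = sqrt(2^2 + 4^2) = sqrt(20) = 4.4721

4.4721


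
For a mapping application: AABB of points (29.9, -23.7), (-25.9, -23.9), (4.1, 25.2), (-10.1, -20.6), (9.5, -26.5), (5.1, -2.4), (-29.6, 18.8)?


x range: [-29.6, 29.9]
y range: [-26.5, 25.2]
Bounding box: (-29.6,-26.5) to (29.9,25.2)

(-29.6,-26.5) to (29.9,25.2)


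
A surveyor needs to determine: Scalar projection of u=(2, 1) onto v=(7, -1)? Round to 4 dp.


u.v = 13, |v| = sqrt(50) = 7.0711
Scalar projection = u.v / |v| = 13 / sqrt(50) = 1.8385

1.8385


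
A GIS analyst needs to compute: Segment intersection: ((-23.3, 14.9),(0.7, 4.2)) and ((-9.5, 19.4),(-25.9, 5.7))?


Cross products: d1=-115.26, d2=389.02, d3=255.66, d4=-248.62
d1*d2 < 0 and d3*d4 < 0? yes

Yes, they intersect


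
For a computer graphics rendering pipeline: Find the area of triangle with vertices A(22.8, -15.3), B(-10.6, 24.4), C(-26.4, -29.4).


Area = |x_A(y_B-y_C) + x_B(y_C-y_A) + x_C(y_A-y_B)|/2
= |1226.64 + 149.46 + 1048.08|/2
= 2424.18/2 = 1212.09

1212.09


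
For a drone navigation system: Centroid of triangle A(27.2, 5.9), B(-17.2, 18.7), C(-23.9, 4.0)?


Centroid = ((x_A+x_B+x_C)/3, (y_A+y_B+y_C)/3)
= ((27.2+(-17.2)+(-23.9))/3, (5.9+18.7+4)/3)
= (-4.6333, 9.5333)

(-4.6333, 9.5333)


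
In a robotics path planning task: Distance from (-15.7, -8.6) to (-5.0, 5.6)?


dx=10.7, dy=14.2
d^2 = 10.7^2 + 14.2^2 = 316.13
d = sqrt(316.13) = 17.78

17.78


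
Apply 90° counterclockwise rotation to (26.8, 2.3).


90° CCW: (x,y) -> (-y, x)
(26.8,2.3) -> (-2.3, 26.8)

(-2.3, 26.8)


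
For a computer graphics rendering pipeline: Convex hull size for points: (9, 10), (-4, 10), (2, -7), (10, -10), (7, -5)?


Convex hull vertices (CCW): (-4, 10), (2, -7), (10, -10), (9, 10)
Count = 4

4


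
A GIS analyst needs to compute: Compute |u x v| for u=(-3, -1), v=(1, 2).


|u x v| = |(-3)*2 - (-1)*1|
= |(-6) - (-1)| = 5

5


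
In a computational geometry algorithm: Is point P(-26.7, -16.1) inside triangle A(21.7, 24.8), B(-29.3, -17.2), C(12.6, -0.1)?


Cross products: AB x AP = 53.1, BC x BP = 1.63, CA x CP = 832.97
All same sign? yes

Yes, inside


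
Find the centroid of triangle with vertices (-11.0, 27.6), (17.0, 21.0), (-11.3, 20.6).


Centroid = ((x_A+x_B+x_C)/3, (y_A+y_B+y_C)/3)
= (((-11)+17+(-11.3))/3, (27.6+21+20.6)/3)
= (-1.7667, 23.0667)

(-1.7667, 23.0667)


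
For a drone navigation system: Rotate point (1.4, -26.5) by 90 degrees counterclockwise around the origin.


90° CCW: (x,y) -> (-y, x)
(1.4,-26.5) -> (26.5, 1.4)

(26.5, 1.4)


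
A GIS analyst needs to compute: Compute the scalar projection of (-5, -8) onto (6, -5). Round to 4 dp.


u.v = 10, |v| = sqrt(61) = 7.8102
Scalar projection = u.v / |v| = 10 / sqrt(61) = 1.2804

1.2804


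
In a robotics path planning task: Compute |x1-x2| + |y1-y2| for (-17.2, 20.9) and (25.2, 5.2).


|(-17.2)-25.2| + |20.9-5.2| = 42.4 + 15.7 = 58.1

58.1


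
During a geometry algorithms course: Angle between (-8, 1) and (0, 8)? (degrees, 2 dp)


u.v = 8, |u| = sqrt(65) = 8.0623, |v| = sqrt(64) = 8
cos(theta) = u.v/(|u||v|) = 8/sqrt(4160) = 0.124035
theta = acos(0.124035) = 82.87 degrees

82.87 degrees


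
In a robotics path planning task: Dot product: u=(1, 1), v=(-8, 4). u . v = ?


u . v = u_x*v_x + u_y*v_y = 1*(-8) + 1*4
= (-8) + 4 = -4

-4


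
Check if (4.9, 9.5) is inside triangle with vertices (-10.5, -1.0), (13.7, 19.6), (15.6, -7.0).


Cross products: AB x AP = -63.14, BC x BP = -253.27, CA x CP = -366.45
All same sign? yes

Yes, inside


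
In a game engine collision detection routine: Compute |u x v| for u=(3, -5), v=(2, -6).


|u x v| = |3*(-6) - (-5)*2|
= |(-18) - (-10)| = 8

8


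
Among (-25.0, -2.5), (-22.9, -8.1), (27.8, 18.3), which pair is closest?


d(P0,P1) = 5.9808, d(P0,P2) = 56.7493, d(P1,P2) = 57.1616
Closest: P0 and P1

Closest pair: (-25.0, -2.5) and (-22.9, -8.1), distance = 5.9808


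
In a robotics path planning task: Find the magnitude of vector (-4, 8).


|u| = sqrt((-4)^2 + 8^2) = sqrt(80) = 8.9443

8.9443


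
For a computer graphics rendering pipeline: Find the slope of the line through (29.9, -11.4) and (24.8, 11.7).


slope = (y2-y1)/(x2-x1) = (11.7-(-11.4))/(24.8-29.9) = 23.1/(-5.1) = -4.5294

-4.5294


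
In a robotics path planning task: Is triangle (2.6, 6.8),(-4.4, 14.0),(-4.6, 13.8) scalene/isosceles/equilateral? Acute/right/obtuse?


Side lengths squared: AB^2=100.84, BC^2=0.08, CA^2=100.84
Sorted: [0.08, 100.84, 100.84]
By sides: Isosceles, By angles: Acute

Isosceles, Acute


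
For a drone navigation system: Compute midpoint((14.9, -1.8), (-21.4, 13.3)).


M = ((14.9+(-21.4))/2, ((-1.8)+13.3)/2)
= (-3.25, 5.75)

(-3.25, 5.75)


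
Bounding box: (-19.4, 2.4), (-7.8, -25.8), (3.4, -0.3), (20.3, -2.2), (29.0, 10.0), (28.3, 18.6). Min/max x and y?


x range: [-19.4, 29]
y range: [-25.8, 18.6]
Bounding box: (-19.4,-25.8) to (29,18.6)

(-19.4,-25.8) to (29,18.6)


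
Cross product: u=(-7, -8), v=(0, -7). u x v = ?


u x v = u_x*v_y - u_y*v_x = (-7)*(-7) - (-8)*0
= 49 - 0 = 49

49


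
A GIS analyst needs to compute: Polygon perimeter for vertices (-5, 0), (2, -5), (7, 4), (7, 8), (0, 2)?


Sides: (-5, 0)->(2, -5): sqrt(74) = 8.602325, (2, -5)->(7, 4): sqrt(106) = 10.29563, (7, 4)->(7, 8): sqrt(16) = 4, (7, 8)->(0, 2): sqrt(85) = 9.219544, (0, 2)->(-5, 0): sqrt(29) = 5.385165
Sum = 37.502664
Perimeter = 37.5027

37.5027


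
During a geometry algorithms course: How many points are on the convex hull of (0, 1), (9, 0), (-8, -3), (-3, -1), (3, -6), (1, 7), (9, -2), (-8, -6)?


Convex hull vertices (CCW): (-8, -6), (3, -6), (9, -2), (9, 0), (1, 7), (-8, -3)
Count = 6

6


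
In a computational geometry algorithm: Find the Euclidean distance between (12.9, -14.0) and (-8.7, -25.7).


dx=-21.6, dy=-11.7
d^2 = (-21.6)^2 + (-11.7)^2 = 603.45
d = sqrt(603.45) = 24.5652

24.5652


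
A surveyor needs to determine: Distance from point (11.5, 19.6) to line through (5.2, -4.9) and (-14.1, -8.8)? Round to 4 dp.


|cross product| = 448.28
|line direction| = sqrt(387.7) = 19.6901
Distance = 448.28/sqrt(387.7) = 22.7668

22.7668


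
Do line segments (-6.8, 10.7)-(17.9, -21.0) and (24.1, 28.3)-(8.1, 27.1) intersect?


Cross products: d1=244.52, d2=781.36, d3=1414.25, d4=877.41
d1*d2 < 0 and d3*d4 < 0? no

No, they don't intersect


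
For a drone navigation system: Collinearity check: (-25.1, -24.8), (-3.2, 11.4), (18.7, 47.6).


Cross product: ((-3.2)-(-25.1))*(47.6-(-24.8)) - (11.4-(-24.8))*(18.7-(-25.1))
= 0

Yes, collinear


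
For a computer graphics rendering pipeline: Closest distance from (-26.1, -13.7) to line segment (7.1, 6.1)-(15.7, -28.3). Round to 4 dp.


Project P onto AB: t = 0.3146 (clamped to [0,1])
Closest point on segment: (9.8059, -4.7235)
Distance: 37.0109

37.0109


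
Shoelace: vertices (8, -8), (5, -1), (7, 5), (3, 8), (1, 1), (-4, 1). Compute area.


Shoelace sum: (8*(-1) - 5*(-8)) + (5*5 - 7*(-1)) + (7*8 - 3*5) + (3*1 - 1*8) + (1*1 - (-4)*1) + ((-4)*(-8) - 8*1)
= 129
Area = |129|/2 = 64.5

64.5


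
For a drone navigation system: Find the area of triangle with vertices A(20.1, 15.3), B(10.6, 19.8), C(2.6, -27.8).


Area = |x_A(y_B-y_C) + x_B(y_C-y_A) + x_C(y_A-y_B)|/2
= |956.76 + (-456.86) + (-11.7)|/2
= 488.2/2 = 244.1

244.1


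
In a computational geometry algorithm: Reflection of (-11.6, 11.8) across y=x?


Reflection over y=x: (x,y) -> (y,x)
(-11.6, 11.8) -> (11.8, -11.6)

(11.8, -11.6)


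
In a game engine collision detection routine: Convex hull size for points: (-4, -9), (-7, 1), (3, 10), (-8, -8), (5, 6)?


Convex hull vertices (CCW): (-8, -8), (-4, -9), (5, 6), (3, 10), (-7, 1)
Count = 5

5


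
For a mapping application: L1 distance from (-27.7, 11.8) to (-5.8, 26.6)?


|(-27.7)-(-5.8)| + |11.8-26.6| = 21.9 + 14.8 = 36.7

36.7


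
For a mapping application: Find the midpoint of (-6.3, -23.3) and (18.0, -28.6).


M = (((-6.3)+18)/2, ((-23.3)+(-28.6))/2)
= (5.85, -25.95)

(5.85, -25.95)


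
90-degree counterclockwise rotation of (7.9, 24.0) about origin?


90° CCW: (x,y) -> (-y, x)
(7.9,24) -> (-24, 7.9)

(-24, 7.9)


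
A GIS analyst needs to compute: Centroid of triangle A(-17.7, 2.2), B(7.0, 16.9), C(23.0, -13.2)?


Centroid = ((x_A+x_B+x_C)/3, (y_A+y_B+y_C)/3)
= (((-17.7)+7+23)/3, (2.2+16.9+(-13.2))/3)
= (4.1, 1.9667)

(4.1, 1.9667)


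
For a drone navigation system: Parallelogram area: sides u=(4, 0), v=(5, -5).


|u x v| = |4*(-5) - 0*5|
= |(-20) - 0| = 20

20


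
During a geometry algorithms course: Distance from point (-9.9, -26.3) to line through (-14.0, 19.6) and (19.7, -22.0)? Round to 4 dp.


|cross product| = 1376.27
|line direction| = sqrt(2866.25) = 53.5374
Distance = 1376.27/sqrt(2866.25) = 25.7067

25.7067


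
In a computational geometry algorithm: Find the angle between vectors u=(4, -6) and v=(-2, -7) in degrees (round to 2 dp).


u.v = 34, |u| = sqrt(52) = 7.2111, |v| = sqrt(53) = 7.2801
cos(theta) = u.v/(|u||v|) = 34/sqrt(2756) = 0.647648
theta = acos(0.647648) = 49.64 degrees

49.64 degrees


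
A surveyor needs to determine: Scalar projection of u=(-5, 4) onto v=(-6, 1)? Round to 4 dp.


u.v = 34, |v| = sqrt(37) = 6.0828
Scalar projection = u.v / |v| = 34 / sqrt(37) = 5.5896

5.5896


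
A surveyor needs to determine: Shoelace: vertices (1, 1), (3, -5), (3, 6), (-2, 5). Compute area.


Shoelace sum: (1*(-5) - 3*1) + (3*6 - 3*(-5)) + (3*5 - (-2)*6) + ((-2)*1 - 1*5)
= 45
Area = |45|/2 = 22.5

22.5


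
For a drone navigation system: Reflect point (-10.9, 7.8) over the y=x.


Reflection over y=x: (x,y) -> (y,x)
(-10.9, 7.8) -> (7.8, -10.9)

(7.8, -10.9)


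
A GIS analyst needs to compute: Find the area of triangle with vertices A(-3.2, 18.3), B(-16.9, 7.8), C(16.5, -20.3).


Area = |x_A(y_B-y_C) + x_B(y_C-y_A) + x_C(y_A-y_B)|/2
= |(-89.92) + 652.34 + 173.25|/2
= 735.67/2 = 367.835

367.835


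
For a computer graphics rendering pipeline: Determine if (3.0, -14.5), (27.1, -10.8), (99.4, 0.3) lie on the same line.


Cross product: (27.1-3)*(0.3-(-14.5)) - ((-10.8)-(-14.5))*(99.4-3)
= 0

Yes, collinear


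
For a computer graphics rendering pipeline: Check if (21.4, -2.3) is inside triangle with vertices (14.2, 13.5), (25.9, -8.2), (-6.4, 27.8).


Cross products: AB x AP = -28.62, BC x BP = -28.57, CA x CP = -222.52
All same sign? yes

Yes, inside


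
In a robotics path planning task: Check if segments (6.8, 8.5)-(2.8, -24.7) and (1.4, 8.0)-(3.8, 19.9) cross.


Cross products: d1=-63.06, d2=-95.14, d3=-177.28, d4=-145.2
d1*d2 < 0 and d3*d4 < 0? no

No, they don't intersect


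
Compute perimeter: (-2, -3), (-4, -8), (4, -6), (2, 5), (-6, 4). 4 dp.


Sides: (-2, -3)->(-4, -8): sqrt(29) = 5.385165, (-4, -8)->(4, -6): sqrt(68) = 8.246211, (4, -6)->(2, 5): sqrt(125) = 11.18034, (2, 5)->(-6, 4): sqrt(65) = 8.062258, (-6, 4)->(-2, -3): sqrt(65) = 8.062258
Sum = 40.936232
Perimeter = 40.9362

40.9362


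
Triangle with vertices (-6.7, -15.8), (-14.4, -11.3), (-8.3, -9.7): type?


Side lengths squared: AB^2=79.54, BC^2=39.77, CA^2=39.77
Sorted: [39.77, 39.77, 79.54]
By sides: Isosceles, By angles: Right

Isosceles, Right


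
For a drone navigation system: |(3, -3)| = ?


|u| = sqrt(3^2 + (-3)^2) = sqrt(18) = 4.2426

4.2426


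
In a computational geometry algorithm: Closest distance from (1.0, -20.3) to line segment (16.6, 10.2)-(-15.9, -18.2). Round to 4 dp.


Project P onto AB: t = 0.7372 (clamped to [0,1])
Closest point on segment: (-7.3579, -10.7355)
Distance: 12.7017

12.7017


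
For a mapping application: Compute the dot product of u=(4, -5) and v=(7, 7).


u . v = u_x*v_x + u_y*v_y = 4*7 + (-5)*7
= 28 + (-35) = -7

-7


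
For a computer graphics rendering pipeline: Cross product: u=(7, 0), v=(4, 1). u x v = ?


u x v = u_x*v_y - u_y*v_x = 7*1 - 0*4
= 7 - 0 = 7

7


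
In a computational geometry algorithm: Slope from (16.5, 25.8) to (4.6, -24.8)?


slope = (y2-y1)/(x2-x1) = ((-24.8)-25.8)/(4.6-16.5) = (-50.6)/(-11.9) = 4.2521

4.2521


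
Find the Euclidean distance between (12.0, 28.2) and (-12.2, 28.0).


dx=-24.2, dy=-0.2
d^2 = (-24.2)^2 + (-0.2)^2 = 585.68
d = sqrt(585.68) = 24.2008

24.2008


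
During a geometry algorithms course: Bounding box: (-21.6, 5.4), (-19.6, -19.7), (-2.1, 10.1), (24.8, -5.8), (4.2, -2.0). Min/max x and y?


x range: [-21.6, 24.8]
y range: [-19.7, 10.1]
Bounding box: (-21.6,-19.7) to (24.8,10.1)

(-21.6,-19.7) to (24.8,10.1)


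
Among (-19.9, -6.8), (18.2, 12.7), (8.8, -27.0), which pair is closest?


d(P0,P1) = 42.8002, d(P0,P2) = 35.096, d(P1,P2) = 40.7977
Closest: P0 and P2

Closest pair: (-19.9, -6.8) and (8.8, -27.0), distance = 35.096


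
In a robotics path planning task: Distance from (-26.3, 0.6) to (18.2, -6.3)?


dx=44.5, dy=-6.9
d^2 = 44.5^2 + (-6.9)^2 = 2027.86
d = sqrt(2027.86) = 45.0318

45.0318


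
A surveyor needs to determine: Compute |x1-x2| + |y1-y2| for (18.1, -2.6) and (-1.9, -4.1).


|18.1-(-1.9)| + |(-2.6)-(-4.1)| = 20 + 1.5 = 21.5

21.5


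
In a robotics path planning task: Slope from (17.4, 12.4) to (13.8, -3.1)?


slope = (y2-y1)/(x2-x1) = ((-3.1)-12.4)/(13.8-17.4) = (-15.5)/(-3.6) = 4.3056

4.3056


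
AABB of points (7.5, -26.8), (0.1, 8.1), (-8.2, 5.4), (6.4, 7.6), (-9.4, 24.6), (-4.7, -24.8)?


x range: [-9.4, 7.5]
y range: [-26.8, 24.6]
Bounding box: (-9.4,-26.8) to (7.5,24.6)

(-9.4,-26.8) to (7.5,24.6)


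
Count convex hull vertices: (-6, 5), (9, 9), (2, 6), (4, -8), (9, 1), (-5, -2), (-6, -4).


Convex hull vertices (CCW): (-6, -4), (4, -8), (9, 1), (9, 9), (-6, 5)
Count = 5

5


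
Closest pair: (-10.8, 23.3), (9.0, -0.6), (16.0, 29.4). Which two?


d(P0,P1) = 31.0363, d(P0,P2) = 27.4855, d(P1,P2) = 30.8058
Closest: P0 and P2

Closest pair: (-10.8, 23.3) and (16.0, 29.4), distance = 27.4855


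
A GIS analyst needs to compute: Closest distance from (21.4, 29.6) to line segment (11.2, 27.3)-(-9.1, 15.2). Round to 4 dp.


Project P onto AB: t = 0 (clamped to [0,1])
Closest point on segment: (11.2, 27.3)
Distance: 10.4561

10.4561


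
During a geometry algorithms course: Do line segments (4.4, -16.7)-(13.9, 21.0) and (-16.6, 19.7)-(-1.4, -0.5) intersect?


Cross products: d1=-129.08, d2=635.86, d3=1137.5, d4=372.56
d1*d2 < 0 and d3*d4 < 0? no

No, they don't intersect


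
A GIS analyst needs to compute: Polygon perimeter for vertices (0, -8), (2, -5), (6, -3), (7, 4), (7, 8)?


Sides: (0, -8)->(2, -5): sqrt(13) = 3.605551, (2, -5)->(6, -3): sqrt(20) = 4.472136, (6, -3)->(7, 4): sqrt(50) = 7.071068, (7, 4)->(7, 8): sqrt(16) = 4, (7, 8)->(0, -8): sqrt(305) = 17.464249
Sum = 36.613004
Perimeter = 36.613

36.613


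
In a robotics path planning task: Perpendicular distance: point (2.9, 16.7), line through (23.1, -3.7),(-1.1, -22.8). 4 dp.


|cross product| = 879.5
|line direction| = sqrt(950.45) = 30.8294
Distance = 879.5/sqrt(950.45) = 28.528

28.528


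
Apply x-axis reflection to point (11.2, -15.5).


Reflection over x-axis: (x,y) -> (x,-y)
(11.2, -15.5) -> (11.2, 15.5)

(11.2, 15.5)


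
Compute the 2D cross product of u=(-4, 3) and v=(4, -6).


u x v = u_x*v_y - u_y*v_x = (-4)*(-6) - 3*4
= 24 - 12 = 12

12


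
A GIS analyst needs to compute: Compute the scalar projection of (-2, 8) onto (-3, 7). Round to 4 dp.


u.v = 62, |v| = sqrt(58) = 7.6158
Scalar projection = u.v / |v| = 62 / sqrt(58) = 8.141

8.141


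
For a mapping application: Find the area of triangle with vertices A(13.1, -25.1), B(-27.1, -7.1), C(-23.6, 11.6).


Area = |x_A(y_B-y_C) + x_B(y_C-y_A) + x_C(y_A-y_B)|/2
= |(-244.97) + (-994.57) + 424.8|/2
= 814.74/2 = 407.37

407.37


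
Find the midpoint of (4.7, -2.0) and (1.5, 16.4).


M = ((4.7+1.5)/2, ((-2)+16.4)/2)
= (3.1, 7.2)

(3.1, 7.2)


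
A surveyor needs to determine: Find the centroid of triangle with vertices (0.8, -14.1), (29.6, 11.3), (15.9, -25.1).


Centroid = ((x_A+x_B+x_C)/3, (y_A+y_B+y_C)/3)
= ((0.8+29.6+15.9)/3, ((-14.1)+11.3+(-25.1))/3)
= (15.4333, -9.3)

(15.4333, -9.3)


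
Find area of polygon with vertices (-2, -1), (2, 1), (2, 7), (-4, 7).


Shoelace sum: ((-2)*1 - 2*(-1)) + (2*7 - 2*1) + (2*7 - (-4)*7) + ((-4)*(-1) - (-2)*7)
= 72
Area = |72|/2 = 36

36


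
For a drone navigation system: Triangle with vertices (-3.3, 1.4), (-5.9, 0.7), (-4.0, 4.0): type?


Side lengths squared: AB^2=7.25, BC^2=14.5, CA^2=7.25
Sorted: [7.25, 7.25, 14.5]
By sides: Isosceles, By angles: Right

Isosceles, Right


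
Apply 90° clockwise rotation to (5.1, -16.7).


90° CW: (x,y) -> (y, -x)
(5.1,-16.7) -> (-16.7, -5.1)

(-16.7, -5.1)


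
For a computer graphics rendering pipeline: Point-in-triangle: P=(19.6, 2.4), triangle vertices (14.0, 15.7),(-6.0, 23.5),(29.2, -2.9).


Cross products: AB x AP = 222.32, BC x BP = -66.88, CA x CP = 98
All same sign? no

No, outside


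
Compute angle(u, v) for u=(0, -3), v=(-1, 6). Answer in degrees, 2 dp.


u.v = -18, |u| = sqrt(9) = 3, |v| = sqrt(37) = 6.0828
cos(theta) = u.v/(|u||v|) = -18/sqrt(333) = -0.986394
theta = acos(-0.986394) = 170.54 degrees

170.54 degrees


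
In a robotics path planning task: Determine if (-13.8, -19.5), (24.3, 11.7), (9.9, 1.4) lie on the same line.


Cross product: (24.3-(-13.8))*(1.4-(-19.5)) - (11.7-(-19.5))*(9.9-(-13.8))
= 56.85

No, not collinear


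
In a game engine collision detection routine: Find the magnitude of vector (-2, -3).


|u| = sqrt((-2)^2 + (-3)^2) = sqrt(13) = 3.6056

3.6056


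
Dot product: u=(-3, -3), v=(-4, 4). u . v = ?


u . v = u_x*v_x + u_y*v_y = (-3)*(-4) + (-3)*4
= 12 + (-12) = 0

0


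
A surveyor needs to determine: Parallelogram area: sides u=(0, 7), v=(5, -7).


|u x v| = |0*(-7) - 7*5|
= |0 - 35| = 35

35


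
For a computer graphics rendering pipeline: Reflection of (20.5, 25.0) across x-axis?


Reflection over x-axis: (x,y) -> (x,-y)
(20.5, 25) -> (20.5, -25)

(20.5, -25)


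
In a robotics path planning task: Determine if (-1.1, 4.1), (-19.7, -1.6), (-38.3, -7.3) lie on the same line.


Cross product: ((-19.7)-(-1.1))*((-7.3)-4.1) - ((-1.6)-4.1)*((-38.3)-(-1.1))
= 0

Yes, collinear


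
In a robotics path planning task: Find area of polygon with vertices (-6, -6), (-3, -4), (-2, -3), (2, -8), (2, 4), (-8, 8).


Shoelace sum: ((-6)*(-4) - (-3)*(-6)) + ((-3)*(-3) - (-2)*(-4)) + ((-2)*(-8) - 2*(-3)) + (2*4 - 2*(-8)) + (2*8 - (-8)*4) + ((-8)*(-6) - (-6)*8)
= 197
Area = |197|/2 = 98.5

98.5


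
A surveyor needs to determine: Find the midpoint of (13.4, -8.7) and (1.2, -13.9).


M = ((13.4+1.2)/2, ((-8.7)+(-13.9))/2)
= (7.3, -11.3)

(7.3, -11.3)


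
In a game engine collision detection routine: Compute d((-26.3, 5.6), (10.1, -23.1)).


dx=36.4, dy=-28.7
d^2 = 36.4^2 + (-28.7)^2 = 2148.65
d = sqrt(2148.65) = 46.3535

46.3535


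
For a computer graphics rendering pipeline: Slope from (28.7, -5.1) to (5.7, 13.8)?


slope = (y2-y1)/(x2-x1) = (13.8-(-5.1))/(5.7-28.7) = 18.9/(-23) = -0.8217

-0.8217


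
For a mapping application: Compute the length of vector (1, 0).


|u| = sqrt(1^2 + 0^2) = sqrt(1) = 1

1


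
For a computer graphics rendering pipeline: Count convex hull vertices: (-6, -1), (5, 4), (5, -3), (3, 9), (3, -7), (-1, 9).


Convex hull vertices (CCW): (-6, -1), (3, -7), (5, -3), (5, 4), (3, 9), (-1, 9)
Count = 6

6


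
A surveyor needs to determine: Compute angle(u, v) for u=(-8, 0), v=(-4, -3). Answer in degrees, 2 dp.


u.v = 32, |u| = sqrt(64) = 8, |v| = sqrt(25) = 5
cos(theta) = u.v/(|u||v|) = 32/sqrt(1600) = 0.8
theta = acos(0.8) = 36.87 degrees

36.87 degrees


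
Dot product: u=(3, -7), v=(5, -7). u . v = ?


u . v = u_x*v_x + u_y*v_y = 3*5 + (-7)*(-7)
= 15 + 49 = 64

64


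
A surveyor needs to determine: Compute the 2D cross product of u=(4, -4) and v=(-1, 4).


u x v = u_x*v_y - u_y*v_x = 4*4 - (-4)*(-1)
= 16 - 4 = 12

12


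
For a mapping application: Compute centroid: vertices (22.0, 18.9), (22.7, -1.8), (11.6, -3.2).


Centroid = ((x_A+x_B+x_C)/3, (y_A+y_B+y_C)/3)
= ((22+22.7+11.6)/3, (18.9+(-1.8)+(-3.2))/3)
= (18.7667, 4.6333)

(18.7667, 4.6333)


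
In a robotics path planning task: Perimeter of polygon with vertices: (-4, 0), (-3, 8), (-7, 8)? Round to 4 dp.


Sides: (-4, 0)->(-3, 8): sqrt(65) = 8.062258, (-3, 8)->(-7, 8): sqrt(16) = 4, (-7, 8)->(-4, 0): sqrt(73) = 8.544004
Sum = 20.606262
Perimeter = 20.6063

20.6063


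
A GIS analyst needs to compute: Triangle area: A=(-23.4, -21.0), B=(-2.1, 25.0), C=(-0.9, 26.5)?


Area = |x_A(y_B-y_C) + x_B(y_C-y_A) + x_C(y_A-y_B)|/2
= |35.1 + (-99.75) + 41.4|/2
= 23.25/2 = 11.625

11.625


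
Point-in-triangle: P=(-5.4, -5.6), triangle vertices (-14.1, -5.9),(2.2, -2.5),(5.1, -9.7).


Cross products: AB x AP = -24.69, BC x BP = -63.71, CA x CP = -38.82
All same sign? yes

Yes, inside


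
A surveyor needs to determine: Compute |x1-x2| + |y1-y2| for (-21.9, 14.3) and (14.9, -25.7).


|(-21.9)-14.9| + |14.3-(-25.7)| = 36.8 + 40 = 76.8

76.8


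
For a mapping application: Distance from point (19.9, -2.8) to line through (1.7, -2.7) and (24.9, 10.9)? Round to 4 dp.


|cross product| = 249.84
|line direction| = sqrt(723.2) = 26.8924
Distance = 249.84/sqrt(723.2) = 9.2904

9.2904


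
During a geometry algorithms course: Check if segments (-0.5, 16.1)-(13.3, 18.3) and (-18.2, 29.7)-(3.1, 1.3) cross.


Cross products: d1=213, d2=651.78, d3=226.62, d4=-212.16
d1*d2 < 0 and d3*d4 < 0? no

No, they don't intersect


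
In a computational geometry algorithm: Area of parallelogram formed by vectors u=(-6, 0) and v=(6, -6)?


|u x v| = |(-6)*(-6) - 0*6|
= |36 - 0| = 36

36
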